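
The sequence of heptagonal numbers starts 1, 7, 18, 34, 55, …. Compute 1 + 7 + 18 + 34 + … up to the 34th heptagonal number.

Σ i(5i−3)/2 = (5Σi² − 3Σi) / 2 over i = 1..34.
Σi = 595 and Σi² = 13685.
(5·13685 − 3·595) / 2 = 66640/2 = 33320.

33320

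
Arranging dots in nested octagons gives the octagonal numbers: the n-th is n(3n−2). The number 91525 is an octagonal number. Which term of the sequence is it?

175

Set n(3n−2) = 91525, giving 3n² − 2n − 91525 = 0.
The discriminant is 4 + 12·91525 = 1098304, and √1098304 = 1048.
So n = (2 + 1048) / 6 = 1050/6 = 175.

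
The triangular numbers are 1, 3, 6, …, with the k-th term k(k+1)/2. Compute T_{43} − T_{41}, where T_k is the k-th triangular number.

85

43·44/2 = 946 and 41·42/2 = 861.
Difference: 946 − 861 = 85.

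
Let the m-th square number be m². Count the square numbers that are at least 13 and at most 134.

The n-th square number is n².
Smallest index with value ≥ 13: n = 4 (giving 16).
Largest index with value ≤ 134: n = 11 (giving 121).
Indices 4 through 11: 8 terms.

8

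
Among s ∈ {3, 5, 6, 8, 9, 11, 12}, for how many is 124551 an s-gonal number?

1

s = 3: P(3, 498) = 124251 and P(3, 499) = 124750; 124551 is not s-gonal.
s = 5: P(5, 288) = 124272 and P(5, 289) = 125137; 124551 is not s-gonal.
s = 6: P(6, 249) = 123753 and P(6, 250) = 124750; 124551 is not s-gonal.
s = 8: P(8, 204) = 124440 and P(8, 205) = 125665; 124551 is not s-gonal.
s = 9: P(9, 189) = 124551. ✓
s = 11: P(11, 166) = 123421 and P(11, 167) = 124916; 124551 is not s-gonal.
s = 12: P(12, 158) = 124188 and P(12, 159) = 125769; 124551 is not s-gonal.
Hits: s ∈ {9} → 1.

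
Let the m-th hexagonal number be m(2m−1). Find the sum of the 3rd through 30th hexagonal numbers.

Σ i(2i−1) = 2Σi² − Σi over i = 3..30.
Σi = 465 − 3 = 462 and Σi² = 9455 − 5 = 9450.
2·9450 − 1·462 = 18438.

18438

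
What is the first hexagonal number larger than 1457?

Solve n(2n−1) > 1457 for integer n.
The largest n with value ≤ 1457 is 27 (since 1431 ≤ 1457 < 1540), so the first above is n = 28, value 1540.

1540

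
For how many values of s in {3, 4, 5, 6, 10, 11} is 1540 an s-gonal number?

3

s = 3: P(3, 55) = 1540. ✓
s = 4: P(4, 39) = 1521 and P(4, 40) = 1600; 1540 is not s-gonal.
s = 5: P(5, 32) = 1520 and P(5, 33) = 1617; 1540 is not s-gonal.
s = 6: P(6, 28) = 1540. ✓
s = 10: P(10, 20) = 1540. ✓
s = 11: P(11, 18) = 1395 and P(11, 19) = 1558; 1540 is not s-gonal.
Hits: s ∈ {3, 6, 10} → 3.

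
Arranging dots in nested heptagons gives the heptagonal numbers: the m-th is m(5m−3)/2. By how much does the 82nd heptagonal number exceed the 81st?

406

Consecutive heptagonal numbers differ by 5n − 4: here 5·82 − 4 = 406.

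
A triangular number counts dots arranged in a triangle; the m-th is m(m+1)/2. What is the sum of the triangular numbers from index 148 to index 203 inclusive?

Σ i(i+1)/2 = (Σi² + Σi) / 2 over i = 148..203.
Σi = 20706 − 10878 = 9828 and Σi² = 2809114 − 1069670 = 1739444.
(1·1739444 + 1·9828) / 2 = 1749272/2 = 874636.

874636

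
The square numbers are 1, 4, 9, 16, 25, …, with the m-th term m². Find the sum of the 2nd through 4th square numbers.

Σ_{i=2}^{4} i² = 30 − 1 = 29.

29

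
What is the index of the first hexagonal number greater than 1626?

Solve n(2n−1) > 1626 for integer n.
The largest n with value ≤ 1626 is 28 (since 1540 ≤ 1626 < 1653), so the first above is n = 29, value 1653.

29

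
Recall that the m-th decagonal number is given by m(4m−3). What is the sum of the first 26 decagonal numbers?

23751

Σ i(4i−3) = 4Σi² − 3Σi over i = 1..26.
Σi = 351 and Σi² = 6201.
4·6201 − 3·351 = 23751.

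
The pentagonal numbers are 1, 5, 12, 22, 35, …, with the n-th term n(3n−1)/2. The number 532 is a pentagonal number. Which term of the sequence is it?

Set n(3n−1)/2 = 532, giving 3n² − n − 1064 = 0.
The discriminant is 1 + 24·532 = 12769, and √12769 = 113.
So n = (1 + 113) / 6 = 114/6 = 19.

19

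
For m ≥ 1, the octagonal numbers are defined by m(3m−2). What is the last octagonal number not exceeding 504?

Solve n(3n−2) ≤ 504 for integer n.
n = 13 gives 481 ≤ 504, while n = 14 gives 560 > 504; so the answer is 481.

481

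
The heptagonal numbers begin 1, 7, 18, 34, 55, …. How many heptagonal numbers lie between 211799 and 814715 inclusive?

The n-th heptagonal number is n(5n−3)/2.
Smallest index with value ≥ 211799: n = 292 (giving 212722).
Largest index with value ≤ 814715: n = 571 (giving 814246).
Indices 292 through 571: 280 terms.

280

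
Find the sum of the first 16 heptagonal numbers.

3536

Σ i(5i−3)/2 = (5Σi² − 3Σi) / 2 over i = 1..16.
Σi = 136 and Σi² = 1496.
(5·1496 − 3·136) / 2 = 7072/2 = 3536.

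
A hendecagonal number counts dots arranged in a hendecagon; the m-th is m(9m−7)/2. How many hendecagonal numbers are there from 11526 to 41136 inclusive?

46

The n-th hendecagonal number is n(9n−7)/2.
Smallest index with value ≥ 11526: n = 51 (giving 11526).
Largest index with value ≤ 41136: n = 96 (giving 41136).
Indices 51 through 96: 46 terms.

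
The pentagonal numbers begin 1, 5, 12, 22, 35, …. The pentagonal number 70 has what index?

7

Set n(3n−1)/2 = 70, giving 3n² − n − 140 = 0.
The discriminant is 1 + 24·70 = 1681, and √1681 = 41.
So n = (1 + 41) / 6 = 42/6 = 7.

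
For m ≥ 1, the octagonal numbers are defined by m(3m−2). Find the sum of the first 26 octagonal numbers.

17901

Σ i(3i−2) = 3Σi² − 2Σi over i = 1..26.
Σi = 351 and Σi² = 6201.
3·6201 − 2·351 = 17901.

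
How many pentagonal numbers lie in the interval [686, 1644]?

12

The n-th pentagonal number is n(3n−1)/2.
Smallest index with value ≥ 686: n = 22 (giving 715).
Largest index with value ≤ 1644: n = 33 (giving 1617).
Indices 22 through 33: 12 terms.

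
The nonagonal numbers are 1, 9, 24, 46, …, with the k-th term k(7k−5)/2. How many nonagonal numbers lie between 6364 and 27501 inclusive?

The n-th nonagonal number is n(7n−5)/2.
Smallest index with value ≥ 6364: n = 43 (giving 6364).
Largest index with value ≤ 27501: n = 89 (giving 27501).
Indices 43 through 89: 47 terms.

47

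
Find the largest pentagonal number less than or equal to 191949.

190995

Solve n(3n−1)/2 ≤ 191949 for integer n.
n = 357 gives 190995 ≤ 191949, while n = 358 gives 192067 > 191949; so the answer is 190995.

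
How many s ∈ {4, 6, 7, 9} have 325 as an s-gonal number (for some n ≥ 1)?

2

s = 4: P(4, 18) = 324 and P(4, 19) = 361; 325 is not s-gonal.
s = 6: P(6, 13) = 325. ✓
s = 7: P(7, 11) = 286 and P(7, 12) = 342; 325 is not s-gonal.
s = 9: P(9, 10) = 325. ✓
Hits: s ∈ {6, 9} → 2.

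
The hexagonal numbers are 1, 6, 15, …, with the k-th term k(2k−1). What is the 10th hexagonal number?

190

The 10th hexagonal number is n(2n−1) with n = 10.
10·(2·10 − 1) = 10·19 = 190.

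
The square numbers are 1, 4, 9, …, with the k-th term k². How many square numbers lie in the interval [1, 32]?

5

The n-th square number is n².
Smallest index with value ≥ 1: n = 1 (giving 1).
Largest index with value ≤ 32: n = 5 (giving 25).
Indices 1 through 5: 5 terms.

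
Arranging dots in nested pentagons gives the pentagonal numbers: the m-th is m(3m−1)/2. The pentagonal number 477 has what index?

Set n(3n−1)/2 = 477, giving 3n² − n − 954 = 0.
The discriminant is 1 + 24·477 = 11449, and √11449 = 107.
So n = (1 + 107) / 6 = 108/6 = 18.

18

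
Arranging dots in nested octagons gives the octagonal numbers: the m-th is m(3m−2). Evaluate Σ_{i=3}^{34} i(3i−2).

Σ i(3i−2) = 3Σi² − 2Σi over i = 3..34.
Σi = 595 − 3 = 592 and Σi² = 13685 − 5 = 13680.
3·13680 − 2·592 = 39856.

39856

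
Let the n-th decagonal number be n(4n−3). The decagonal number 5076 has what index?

Set n(4n−3) = 5076, giving 4n² − 3n − 5076 = 0.
The discriminant is 9 + 16·5076 = 81225, and √81225 = 285.
So n = (3 + 285) / 8 = 288/8 = 36.

36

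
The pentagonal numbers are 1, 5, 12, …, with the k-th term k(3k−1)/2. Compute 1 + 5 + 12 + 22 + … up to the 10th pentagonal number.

550

Σ i(3i−1)/2 = (3Σi² − Σi) / 2 over i = 1..10.
Σi = 55 and Σi² = 385.
(3·385 − 1·55) / 2 = 1100/2 = 550.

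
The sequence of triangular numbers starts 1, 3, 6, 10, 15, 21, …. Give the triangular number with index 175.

The 175th triangular number is n(n+1)/2 with n = 175.
175·176/2 = 30800/2 = 15400.

15400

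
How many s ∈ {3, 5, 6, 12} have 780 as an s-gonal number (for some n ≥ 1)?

s = 3: P(3, 39) = 780. ✓
s = 5: P(5, 22) = 715 and P(5, 23) = 782; 780 is not s-gonal.
s = 6: P(6, 20) = 780. ✓
s = 12: P(12, 12) = 672 and P(12, 13) = 793; 780 is not s-gonal.
Hits: s ∈ {3, 6} → 2.

2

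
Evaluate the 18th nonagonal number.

The 18th nonagonal number is n(7n−5)/2 with n = 18.
18·(7·18 − 5)/2 = 18·121/2 = 1089.

1089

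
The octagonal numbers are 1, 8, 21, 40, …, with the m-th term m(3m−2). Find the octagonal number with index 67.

The 67th octagonal number is n(3n−2) with n = 67.
67·(3·67 − 2) = 67·199 = 13333.

13333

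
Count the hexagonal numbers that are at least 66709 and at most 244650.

168

The n-th hexagonal number is n(2n−1).
Smallest index with value ≥ 66709: n = 183 (giving 66795).
Largest index with value ≤ 244650: n = 350 (giving 244650).
Indices 183 through 350: 168 terms.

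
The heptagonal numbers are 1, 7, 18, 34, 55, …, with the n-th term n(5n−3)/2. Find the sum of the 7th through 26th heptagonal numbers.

14780

Σ i(5i−3)/2 = (5Σi² − 3Σi) / 2 over i = 7..26.
Σi = 351 − 21 = 330 and Σi² = 6201 − 91 = 6110.
(5·6110 − 3·330) / 2 = 29560/2 = 14780.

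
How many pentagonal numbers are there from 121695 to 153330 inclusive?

The n-th pentagonal number is n(3n−1)/2.
Smallest index with value ≥ 121695: n = 285 (giving 121695).
Largest index with value ≤ 153330: n = 319 (giving 152482).
Indices 285 through 319: 35 terms.

35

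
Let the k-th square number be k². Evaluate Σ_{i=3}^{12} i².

645

Σ_{i=3}^{12} i² = 650 − 5 = 645.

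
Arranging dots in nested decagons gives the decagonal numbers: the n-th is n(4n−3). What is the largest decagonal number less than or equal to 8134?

7965

Solve n(4n−3) ≤ 8134 for integer n.
n = 45 gives 7965 ≤ 8134, while n = 46 gives 8326 > 8134; so the answer is 7965.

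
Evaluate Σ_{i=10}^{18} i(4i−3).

Σ i(4i−3) = 4Σi² − 3Σi over i = 10..18.
Σi = 171 − 45 = 126 and Σi² = 2109 − 285 = 1824.
4·1824 − 3·126 = 6918.

6918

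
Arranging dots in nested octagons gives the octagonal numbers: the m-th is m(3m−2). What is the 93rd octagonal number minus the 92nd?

553

Consecutive octagonal numbers differ by 6n − 5: here 6·93 − 5 = 553.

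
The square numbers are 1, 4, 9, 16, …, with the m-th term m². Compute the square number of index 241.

58081

The 241st square number is n² with n = 241.
241² = 58081.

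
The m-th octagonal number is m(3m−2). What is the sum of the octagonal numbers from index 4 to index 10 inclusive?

1015

Σ i(3i−2) = 3Σi² − 2Σi over i = 4..10.
Σi = 55 − 6 = 49 and Σi² = 385 − 14 = 371.
3·371 − 2·49 = 1015.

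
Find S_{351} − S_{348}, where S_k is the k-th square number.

351² = 123201 and 348² = 121104.
Difference: 123201 − 121104 = 2097.

2097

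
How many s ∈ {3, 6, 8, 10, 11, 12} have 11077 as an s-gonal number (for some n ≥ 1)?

1

s = 3: P(3, 148) = 11026 and P(3, 149) = 11175; 11077 is not s-gonal.
s = 6: P(6, 74) = 10878 and P(6, 75) = 11175; 11077 is not s-gonal.
s = 8: P(8, 61) = 11041 and P(8, 62) = 11408; 11077 is not s-gonal.
s = 10: P(10, 53) = 11077. ✓
s = 11: P(11, 50) = 11075 and P(11, 51) = 11526; 11077 is not s-gonal.
s = 12: P(12, 47) = 10857 and P(12, 48) = 11328; 11077 is not s-gonal.
Hits: s ∈ {10} → 1.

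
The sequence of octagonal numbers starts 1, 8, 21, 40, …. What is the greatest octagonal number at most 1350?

Solve n(3n−2) ≤ 1350 for integer n.
n = 21 gives 1281 ≤ 1350, while n = 22 gives 1408 > 1350; so the answer is 1281.

1281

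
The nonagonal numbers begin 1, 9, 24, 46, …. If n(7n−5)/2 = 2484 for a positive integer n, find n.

Set n(7n−5)/2 = 2484, giving 7n² − 5n − 4968 = 0.
So n = (5 + 373) / 14 = 378/14 = 27.
Check: 27·(7·27 − 5)/2 = 2484. ✓

27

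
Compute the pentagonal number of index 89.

11837

The 89th pentagonal number is n(3n−1)/2 with n = 89.
89·(3·89 − 1)/2 = 89·266/2 = 89·133 = 11837.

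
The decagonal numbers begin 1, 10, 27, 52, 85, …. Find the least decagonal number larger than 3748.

Solve n(4n−3) > 3748 for integer n.
The largest n with value ≤ 3748 is 30 (since 3510 ≤ 3748 < 3751), so the first above is n = 31, value 3751.

3751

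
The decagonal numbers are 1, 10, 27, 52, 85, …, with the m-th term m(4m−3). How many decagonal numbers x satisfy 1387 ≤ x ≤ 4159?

The n-th decagonal number is n(4n−3).
Smallest index with value ≥ 1387: n = 19 (giving 1387).
Largest index with value ≤ 4159: n = 32 (giving 4000).
Indices 19 through 32: 14 terms.

14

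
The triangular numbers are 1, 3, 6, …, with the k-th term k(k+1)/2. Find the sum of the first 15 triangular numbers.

Σ i(i+1)/2 = (Σi² + Σi) / 2 over i = 1..15.
Σi = 120 and Σi² = 1240.
(1·1240 + 1·120) / 2 = 1360/2 = 680.

680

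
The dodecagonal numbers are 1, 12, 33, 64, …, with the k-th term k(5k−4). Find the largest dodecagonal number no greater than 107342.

105996

Solve n(5n−4) ≤ 107342 for integer n.
n = 146 gives 105996 ≤ 107342, while n = 147 gives 107457 > 107342; so the answer is 105996.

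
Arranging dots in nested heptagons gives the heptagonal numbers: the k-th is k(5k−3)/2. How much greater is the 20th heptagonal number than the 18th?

20·(5·20 − 3)/2 = 970 and 18·(5·18 − 3)/2 = 783.
Difference: 970 − 783 = 187.

187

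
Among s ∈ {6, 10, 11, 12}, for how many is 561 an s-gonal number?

2

s = 6: P(6, 17) = 561. ✓
s = 10: P(10, 12) = 540 and P(10, 13) = 637; 561 is not s-gonal.
s = 11: P(11, 11) = 506 and P(11, 12) = 606; 561 is not s-gonal.
s = 12: P(12, 11) = 561. ✓
Hits: s ∈ {6, 12} → 2.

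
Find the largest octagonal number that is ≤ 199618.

Solve n(3n−2) ≤ 199618 for integer n.
n = 258 gives 199176 ≤ 199618, while n = 259 gives 200725 > 199618; so the answer is 199176.

199176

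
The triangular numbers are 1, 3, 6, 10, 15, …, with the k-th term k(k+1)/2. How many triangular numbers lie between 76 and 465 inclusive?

19

The n-th triangular number is n(n+1)/2.
Smallest index with value ≥ 76: n = 12 (giving 78).
Largest index with value ≤ 465: n = 30 (giving 465).
Indices 12 through 30: 19 terms.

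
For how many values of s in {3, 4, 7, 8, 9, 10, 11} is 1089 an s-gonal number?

2

s = 3: P(3, 46) = 1081 and P(3, 47) = 1128; 1089 is not s-gonal.
s = 4: P(4, 33) = 1089. ✓
s = 7: P(7, 21) = 1071 and P(7, 22) = 1177; 1089 is not s-gonal.
s = 8: P(8, 19) = 1045 and P(8, 20) = 1160; 1089 is not s-gonal.
s = 9: P(9, 18) = 1089. ✓
s = 10: P(10, 16) = 976 and P(10, 17) = 1105; 1089 is not s-gonal.
s = 11: P(11, 15) = 960 and P(11, 16) = 1096; 1089 is not s-gonal.
Hits: s ∈ {4, 9} → 2.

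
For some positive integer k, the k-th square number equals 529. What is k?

We need n² = 529, so n = √529 = 23.
Check: 23² = 529. ✓

23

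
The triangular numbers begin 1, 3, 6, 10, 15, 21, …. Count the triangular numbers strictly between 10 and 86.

8

The n-th triangular number is n(n+1)/2.
Smallest index with value > 10: n = 5 (giving 15).
Largest index with value < 86: n = 12 (giving 78).
Indices 5 through 12: 8 terms.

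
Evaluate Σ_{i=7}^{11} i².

Σ_{i=7}^{11} i² = 506 − 91 = 415.

415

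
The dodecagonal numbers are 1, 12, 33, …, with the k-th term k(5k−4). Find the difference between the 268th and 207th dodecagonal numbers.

144631

268·(5·268 − 4) = 358048 and 207·(5·207 − 4) = 213417.
Difference: 358048 − 213417 = 144631.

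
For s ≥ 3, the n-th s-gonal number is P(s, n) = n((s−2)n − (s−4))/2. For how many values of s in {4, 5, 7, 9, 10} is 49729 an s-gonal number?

1

s = 4: P(4, 223) = 49729. ✓
s = 5: P(5, 182) = 49595 and P(5, 183) = 50142; 49729 is not s-gonal.
s = 7: P(7, 141) = 49491 and P(7, 142) = 50197; 49729 is not s-gonal.
s = 9: P(9, 119) = 49266 and P(9, 120) = 50100; 49729 is not s-gonal.
s = 10: P(10, 111) = 48951 and P(10, 112) = 49840; 49729 is not s-gonal.
Hits: s ∈ {4} → 1.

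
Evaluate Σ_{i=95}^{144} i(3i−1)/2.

Σ i(3i−1)/2 = (3Σi² − Σi) / 2 over i = 95..144.
Σi = 10440 − 4465 = 5975 and Σi² = 1005720 − 281295 = 724425.
(3·724425 − 1·5975) / 2 = 2167300/2 = 1083650.

1083650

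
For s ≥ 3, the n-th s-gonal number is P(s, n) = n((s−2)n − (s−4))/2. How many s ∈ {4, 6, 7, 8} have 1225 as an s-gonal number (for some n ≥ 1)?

2

s = 4: P(4, 35) = 1225. ✓
s = 6: P(6, 25) = 1225. ✓
s = 7: P(7, 22) = 1177 and P(7, 23) = 1288; 1225 is not s-gonal.
s = 8: P(8, 20) = 1160 and P(8, 21) = 1281; 1225 is not s-gonal.
Hits: s ∈ {4, 6} → 2.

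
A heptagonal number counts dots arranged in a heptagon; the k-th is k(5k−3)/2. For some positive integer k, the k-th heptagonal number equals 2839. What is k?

34

Set n(5n−3)/2 = 2839, giving 5n² − 3n − 5678 = 0.
So n = (3 + 337) / 10 = 340/10 = 34.
Check: 34·(5·34 − 3)/2 = 2839. ✓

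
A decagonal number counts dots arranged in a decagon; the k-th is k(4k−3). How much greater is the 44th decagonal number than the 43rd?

Consecutive decagonal numbers differ by 8n − 7: here 8·44 − 7 = 345.

345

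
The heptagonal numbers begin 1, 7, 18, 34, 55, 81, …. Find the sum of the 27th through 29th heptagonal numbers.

5759

Σ i(5i−3)/2 = (5Σi² − 3Σi) / 2 over i = 27..29.
Σi = 435 − 351 = 84 and Σi² = 8555 − 6201 = 2354.
(5·2354 − 3·84) / 2 = 11518/2 = 5759.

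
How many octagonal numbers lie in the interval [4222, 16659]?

The n-th octagonal number is n(3n−2).
Smallest index with value ≥ 4222: n = 38 (giving 4256).
Largest index with value ≤ 16659: n = 74 (giving 16280).
Indices 38 through 74: 37 terms.

37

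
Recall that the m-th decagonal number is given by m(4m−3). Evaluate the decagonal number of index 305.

371185

The 305th decagonal number is n(4n−3) with n = 305.
305·(4·305 − 3) = 305·1217 = 371185.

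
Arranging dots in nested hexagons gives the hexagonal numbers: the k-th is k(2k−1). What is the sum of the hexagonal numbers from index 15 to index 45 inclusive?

59830

Σ i(2i−1) = 2Σi² − Σi over i = 15..45.
Σi = 1035 − 105 = 930 and Σi² = 31395 − 1015 = 30380.
2·30380 − 1·930 = 59830.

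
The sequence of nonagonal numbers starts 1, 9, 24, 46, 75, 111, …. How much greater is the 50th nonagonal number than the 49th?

Consecutive nonagonal numbers differ by 7n − 6: here 7·50 − 6 = 344.

344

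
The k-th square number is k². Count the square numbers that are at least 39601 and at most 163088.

205

The n-th square number is n².
Smallest index with value ≥ 39601: n = 199 (giving 39601).
Largest index with value ≤ 163088: n = 403 (giving 162409).
Indices 199 through 403: 205 terms.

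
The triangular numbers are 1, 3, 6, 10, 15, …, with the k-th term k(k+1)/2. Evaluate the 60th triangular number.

60·61/2 = 3660/2 = 1830.

1830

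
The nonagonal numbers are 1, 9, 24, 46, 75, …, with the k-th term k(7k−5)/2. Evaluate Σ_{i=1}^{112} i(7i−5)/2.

1645280

Σ i(7i−5)/2 = (7Σi² − 5Σi) / 2 over i = 1..112.
Σi = 6328 and Σi² = 474600.
(7·474600 − 5·6328) / 2 = 3290560/2 = 1645280.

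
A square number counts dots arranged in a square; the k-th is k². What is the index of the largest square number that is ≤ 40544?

201

Solve n² ≤ 40544 for integer n.
n = 201 gives 40401 ≤ 40544, while n = 202 gives 40804 > 40544; so the answer is index 201.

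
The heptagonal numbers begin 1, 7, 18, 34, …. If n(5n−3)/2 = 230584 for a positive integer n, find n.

304

Set n(5n−3)/2 = 230584, giving 5n² − 3n − 461168 = 0.
The discriminant is 9 + 40·230584 = 9223369, and √9223369 = 3037.
So n = (3 + 3037) / 10 = 3040/10 = 304.
Check: 304·(5·304 − 3)/2 = 230584. ✓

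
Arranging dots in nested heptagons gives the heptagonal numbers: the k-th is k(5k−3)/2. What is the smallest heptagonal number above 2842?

Solve n(5n−3)/2 > 2842 for integer n.
The largest n with value ≤ 2842 is 34 (since 2839 ≤ 2842 < 3010), so the first above is n = 35, value 3010.

3010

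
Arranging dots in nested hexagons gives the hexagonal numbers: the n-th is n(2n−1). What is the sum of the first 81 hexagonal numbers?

Σ i(2i−1) = 2Σi² − Σi over i = 1..81.
Σi = 3321 and Σi² = 180441.
2·180441 − 1·3321 = 357561.

357561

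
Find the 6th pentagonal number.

The 6th pentagonal number is n(3n−1)/2 with n = 6.
6·(3·6 − 1)/2 = 6·17/2 = 51.

51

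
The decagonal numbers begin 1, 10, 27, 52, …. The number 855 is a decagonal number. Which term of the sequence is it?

15

Set n(4n−3) = 855, giving 4n² − 3n − 855 = 0.
The discriminant is 9 + 16·855 = 13689, and √13689 = 117.
So n = (3 + 117) / 8 = 120/8 = 15.
Check: 15·(4·15 − 3) = 855. ✓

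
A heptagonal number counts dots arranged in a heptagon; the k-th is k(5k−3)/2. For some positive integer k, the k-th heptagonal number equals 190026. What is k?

Set n(5n−3)/2 = 190026, giving 5n² − 3n − 380052 = 0.
The discriminant is 9 + 40·190026 = 7601049, and √7601049 = 2757.
So n = (3 + 2757) / 10 = 2760/10 = 276.

276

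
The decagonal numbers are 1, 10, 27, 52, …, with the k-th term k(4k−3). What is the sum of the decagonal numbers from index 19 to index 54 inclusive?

203442

Σ i(4i−3) = 4Σi² − 3Σi over i = 19..54.
Σi = 1485 − 171 = 1314 and Σi² = 53955 − 2109 = 51846.
4·51846 − 3·1314 = 203442.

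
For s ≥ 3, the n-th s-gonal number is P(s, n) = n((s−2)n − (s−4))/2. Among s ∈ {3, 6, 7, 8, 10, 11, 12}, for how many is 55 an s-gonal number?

2

s = 3: P(3, 10) = 55. ✓
s = 6: P(6, 5) = 45 and P(6, 6) = 66; 55 is not s-gonal.
s = 7: P(7, 5) = 55. ✓
s = 8: P(8, 4) = 40 and P(8, 5) = 65; 55 is not s-gonal.
s = 10: P(10, 4) = 52 and P(10, 5) = 85; 55 is not s-gonal.
s = 11: P(11, 3) = 30 and P(11, 4) = 58; 55 is not s-gonal.
s = 12: P(12, 3) = 33 and P(12, 4) = 64; 55 is not s-gonal.
Hits: s ∈ {3, 7} → 2.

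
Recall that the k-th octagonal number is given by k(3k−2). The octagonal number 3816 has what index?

Set n(3n−2) = 3816, giving 3n² − 2n − 3816 = 0.
The discriminant is 4 + 12·3816 = 45796, and √45796 = 214.
So n = (2 + 214) / 6 = 216/6 = 36.
Check: 36·(3·36 − 2) = 3816. ✓

36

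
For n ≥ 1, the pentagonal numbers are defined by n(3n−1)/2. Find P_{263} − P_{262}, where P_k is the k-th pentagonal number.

787

Consecutive pentagonal numbers differ by 3n − 2: here 3·263 − 2 = 787.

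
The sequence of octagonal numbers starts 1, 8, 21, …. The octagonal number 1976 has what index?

Set n(3n−2) = 1976, giving 3n² − 2n − 1976 = 0.
The discriminant is 4 + 12·1976 = 23716, and √23716 = 154.
So n = (2 + 154) / 6 = 156/6 = 26.
Check: 26·(3·26 − 2) = 1976. ✓

26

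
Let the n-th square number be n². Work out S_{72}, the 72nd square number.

The 72nd square number is n² with n = 72.
72² = 5184.

5184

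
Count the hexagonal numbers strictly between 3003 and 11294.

The n-th hexagonal number is n(2n−1).
Smallest index with value > 3003: n = 40 (giving 3160).
Largest index with value < 11294: n = 75 (giving 11175).
Indices 40 through 75: 36 terms.

36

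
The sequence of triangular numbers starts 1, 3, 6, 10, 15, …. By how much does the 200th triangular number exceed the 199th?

Consecutive triangular numbers differ by n: T_{200} − T_{199} = 200.

200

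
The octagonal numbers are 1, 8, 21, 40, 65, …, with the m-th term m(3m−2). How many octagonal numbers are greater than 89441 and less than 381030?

183

The n-th octagonal number is n(3n−2).
Smallest index with value > 89441: n = 174 (giving 90480).
Largest index with value < 381030: n = 356 (giving 379496).
Indices 174 through 356: 183 terms.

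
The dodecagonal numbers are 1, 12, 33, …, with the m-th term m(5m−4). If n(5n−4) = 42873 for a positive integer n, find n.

93

Set n(5n−4) = 42873, giving 5n² − 4n − 42873 = 0.
The discriminant is 16 + 20·42873 = 857476, and √857476 = 926.
So n = (4 + 926) / 10 = 930/10 = 93.
Check: 93·(5·93 − 4) = 42873. ✓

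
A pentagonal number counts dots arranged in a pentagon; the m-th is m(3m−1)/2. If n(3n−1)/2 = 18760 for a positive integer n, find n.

112

Set n(3n−1)/2 = 18760, giving 3n² − n − 37520 = 0.
The discriminant is 1 + 24·18760 = 450241, and √450241 = 671.
So n = (1 + 671) / 6 = 672/6 = 112.
Check: 112·(3·112 − 1)/2 = 18760. ✓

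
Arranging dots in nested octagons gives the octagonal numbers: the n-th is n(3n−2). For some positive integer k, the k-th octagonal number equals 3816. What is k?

Set n(3n−2) = 3816, giving 3n² − 2n − 3816 = 0.
So n = (2 + 214) / 6 = 216/6 = 36.

36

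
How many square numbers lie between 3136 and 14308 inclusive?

64

The n-th square number is n².
Smallest index with value ≥ 3136: n = 56 (giving 3136).
Largest index with value ≤ 14308: n = 119 (giving 14161).
Indices 56 through 119: 64 terms.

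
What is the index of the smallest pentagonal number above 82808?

Solve n(3n−1)/2 > 82808 for integer n.
The largest n with value ≤ 82808 is 235 (since 82720 ≤ 82808 < 83426), so the first above is n = 236, value 83426.

236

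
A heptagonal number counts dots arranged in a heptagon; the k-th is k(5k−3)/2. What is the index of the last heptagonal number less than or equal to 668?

16

Solve n(5n−3)/2 ≤ 668 for integer n.
n = 16 gives 616 ≤ 668, while n = 17 gives 697 > 668; so the answer is index 16.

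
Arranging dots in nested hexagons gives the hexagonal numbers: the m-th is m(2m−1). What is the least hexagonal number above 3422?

3486

Solve n(2n−1) > 3422 for integer n.
The largest n with value ≤ 3422 is 41 (since 3321 ≤ 3422 < 3486), so the first above is n = 42, value 3486.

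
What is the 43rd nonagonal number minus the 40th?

43·(7·43 − 5)/2 = 6364 and 40·(7·40 − 5)/2 = 5500.
Difference: 6364 − 5500 = 864.

864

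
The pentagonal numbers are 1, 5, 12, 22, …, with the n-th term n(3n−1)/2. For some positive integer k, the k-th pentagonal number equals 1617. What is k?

33

Set n(3n−1)/2 = 1617, giving 3n² − n − 3234 = 0.
The discriminant is 1 + 24·1617 = 38809, and √38809 = 197.
So n = (1 + 197) / 6 = 198/6 = 33.
Check: 33·(3·33 − 1)/2 = 1617. ✓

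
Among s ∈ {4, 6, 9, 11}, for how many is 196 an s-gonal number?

2

s = 4: P(4, 14) = 196. ✓
s = 6: P(6, 10) = 190 and P(6, 11) = 231; 196 is not s-gonal.
s = 9: P(9, 7) = 154 and P(9, 8) = 204; 196 is not s-gonal.
s = 11: P(11, 7) = 196. ✓
Hits: s ∈ {4, 11} → 2.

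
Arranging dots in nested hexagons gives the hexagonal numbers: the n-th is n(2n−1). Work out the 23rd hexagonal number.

1035

23·(2·23 − 1) = 23·45 = 1035.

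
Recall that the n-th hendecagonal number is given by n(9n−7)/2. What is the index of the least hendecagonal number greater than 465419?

Solve n(9n−7)/2 > 465419 for integer n.
The largest n with value ≤ 465419 is 321 (since 462561 ≤ 465419 < 465451), so the first above is n = 322, value 465451.

322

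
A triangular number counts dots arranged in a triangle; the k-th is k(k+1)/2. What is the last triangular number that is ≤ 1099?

Solve n(n+1)/2 ≤ 1099 for integer n.
n = 46 gives 1081 ≤ 1099, while n = 47 gives 1128 > 1099; so the answer is 1081.

1081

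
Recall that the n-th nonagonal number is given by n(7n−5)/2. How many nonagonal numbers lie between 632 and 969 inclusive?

The n-th nonagonal number is n(7n−5)/2.
Smallest index with value ≥ 632: n = 14 (giving 651).
Largest index with value ≤ 969: n = 17 (giving 969).
Indices 14 through 17: 4 terms.

4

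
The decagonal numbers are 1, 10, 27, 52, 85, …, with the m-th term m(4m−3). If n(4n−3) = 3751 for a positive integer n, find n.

Set n(4n−3) = 3751, giving 4n² − 3n − 3751 = 0.
So n = (3 + 245) / 8 = 248/8 = 31.

31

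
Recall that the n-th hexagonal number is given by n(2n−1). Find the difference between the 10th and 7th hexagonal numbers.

10·(2·10 − 1) = 190 and 7·(2·7 − 1) = 91.
Difference: 190 − 91 = 99.

99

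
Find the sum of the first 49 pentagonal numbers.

Σ i(3i−1)/2 = (3Σi² − Σi) / 2 over i = 1..49.
Σi = 1225 and Σi² = 40425.
(3·40425 − 1·1225) / 2 = 120050/2 = 60025.

60025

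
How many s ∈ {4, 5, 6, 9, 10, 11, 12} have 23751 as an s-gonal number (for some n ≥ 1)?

1

s = 4: P(4, 154) = 23716 and P(4, 155) = 24025; 23751 is not s-gonal.
s = 5: P(5, 126) = 23751. ✓
s = 6: P(6, 109) = 23653 and P(6, 110) = 24090; 23751 is not s-gonal.
s = 9: P(9, 82) = 23329 and P(9, 83) = 23904; 23751 is not s-gonal.
s = 10: P(10, 77) = 23485 and P(10, 78) = 24102; 23751 is not s-gonal.
s = 11: P(11, 73) = 23725 and P(11, 74) = 24383; 23751 is not s-gonal.
s = 12: P(12, 69) = 23529 and P(12, 70) = 24220; 23751 is not s-gonal.
Hits: s ∈ {5} → 1.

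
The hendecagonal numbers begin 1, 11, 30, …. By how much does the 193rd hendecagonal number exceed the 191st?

193·(9·193 − 7)/2 = 166945 and 191·(9·191 − 7)/2 = 163496.
Difference: 166945 − 163496 = 3449.

3449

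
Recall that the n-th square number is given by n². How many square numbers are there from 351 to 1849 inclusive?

The n-th square number is n².
Smallest index with value ≥ 351: n = 19 (giving 361).
Largest index with value ≤ 1849: n = 43 (giving 1849).
Indices 19 through 43: 25 terms.

25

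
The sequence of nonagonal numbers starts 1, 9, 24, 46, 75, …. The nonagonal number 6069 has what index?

42

Set n(7n−5)/2 = 6069, giving 7n² − 5n − 12138 = 0.
The discriminant is 25 + 56·6069 = 339889, and √339889 = 583.
So n = (5 + 583) / 14 = 588/14 = 42.
Check: 42·(7·42 − 5)/2 = 6069. ✓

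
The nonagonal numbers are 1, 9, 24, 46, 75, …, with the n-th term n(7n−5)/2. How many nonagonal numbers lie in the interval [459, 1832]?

12

The n-th nonagonal number is n(7n−5)/2.
Smallest index with value ≥ 459: n = 12 (giving 474).
Largest index with value ≤ 1832: n = 23 (giving 1794).
Indices 12 through 23: 12 terms.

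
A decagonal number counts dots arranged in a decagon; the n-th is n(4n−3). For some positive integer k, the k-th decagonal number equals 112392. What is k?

Set n(4n−3) = 112392, giving 4n² − 3n − 112392 = 0.
The discriminant is 9 + 16·112392 = 1798281, and √1798281 = 1341.
So n = (3 + 1341) / 8 = 1344/8 = 168.
Check: 168·(4·168 − 3) = 112392. ✓

168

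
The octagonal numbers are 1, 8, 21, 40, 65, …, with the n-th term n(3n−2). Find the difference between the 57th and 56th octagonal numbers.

337

Consecutive octagonal numbers differ by 6n − 5: here 6·57 − 5 = 337.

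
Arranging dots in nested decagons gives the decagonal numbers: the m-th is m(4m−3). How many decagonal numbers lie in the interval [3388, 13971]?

The n-th decagonal number is n(4n−3).
Smallest index with value ≥ 3388: n = 30 (giving 3510).
Largest index with value ≤ 13971: n = 59 (giving 13747).
Indices 30 through 59: 30 terms.

30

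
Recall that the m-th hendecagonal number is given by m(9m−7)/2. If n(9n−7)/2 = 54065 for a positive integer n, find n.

Set n(9n−7)/2 = 54065, giving 9n² − 7n − 108130 = 0.
The discriminant is 49 + 72·54065 = 3892729, and √3892729 = 1973.
So n = (7 + 1973) / 18 = 1980/18 = 110.

110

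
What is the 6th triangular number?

The 6th triangular number is n(n+1)/2 with n = 6.
6·7/2 = 42/2 = 21.

21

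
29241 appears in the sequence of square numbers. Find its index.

171

We need n² = 29241, so n = √29241 = 171.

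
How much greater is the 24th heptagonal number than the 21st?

333

24·(5·24 − 3)/2 = 1404 and 21·(5·21 − 3)/2 = 1071.
Difference: 1404 − 1071 = 333.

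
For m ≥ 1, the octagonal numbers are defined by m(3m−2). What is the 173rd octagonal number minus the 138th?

173·(3·173 − 2) = 89441 and 138·(3·138 − 2) = 56856.
Difference: 89441 − 56856 = 32585.

32585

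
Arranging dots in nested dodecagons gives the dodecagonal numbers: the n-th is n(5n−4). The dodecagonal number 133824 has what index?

Set n(5n−4) = 133824, giving 5n² − 4n − 133824 = 0.
The discriminant is 16 + 20·133824 = 2676496, and √2676496 = 1636.
So n = (4 + 1636) / 10 = 1640/10 = 164.

164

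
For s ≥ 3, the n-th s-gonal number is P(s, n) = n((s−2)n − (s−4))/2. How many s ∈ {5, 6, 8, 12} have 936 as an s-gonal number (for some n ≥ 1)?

1

s = 5: P(5, 25) = 925 and P(5, 26) = 1001; 936 is not s-gonal.
s = 6: P(6, 21) = 861 and P(6, 22) = 946; 936 is not s-gonal.
s = 8: P(8, 18) = 936. ✓
s = 12: P(12, 14) = 924 and P(12, 15) = 1065; 936 is not s-gonal.
Hits: s ∈ {8} → 1.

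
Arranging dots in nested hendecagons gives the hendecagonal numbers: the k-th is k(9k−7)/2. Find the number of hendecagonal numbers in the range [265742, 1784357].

387

The n-th hendecagonal number is n(9n−7)/2.
Smallest index with value ≥ 265742: n = 244 (giving 267058).
Largest index with value ≤ 1784357: n = 630 (giving 1783845).
Indices 244 through 630: 387 terms.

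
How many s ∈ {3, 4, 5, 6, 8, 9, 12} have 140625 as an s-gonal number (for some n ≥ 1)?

1

s = 3: P(3, 529) = 140185 and P(3, 530) = 140715; 140625 is not s-gonal.
s = 4: P(4, 375) = 140625. ✓
s = 5: P(5, 306) = 140301 and P(5, 307) = 141220; 140625 is not s-gonal.
s = 6: P(6, 265) = 140185 and P(6, 266) = 141246; 140625 is not s-gonal.
s = 8: P(8, 216) = 139536 and P(8, 217) = 140833; 140625 is not s-gonal.
s = 9: P(9, 200) = 139500 and P(9, 201) = 140901; 140625 is not s-gonal.
s = 12: P(12, 168) = 140448 and P(12, 169) = 142129; 140625 is not s-gonal.
Hits: s ∈ {4} → 1.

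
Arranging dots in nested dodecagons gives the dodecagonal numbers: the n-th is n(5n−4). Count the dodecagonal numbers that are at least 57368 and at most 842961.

304

The n-th dodecagonal number is n(5n−4).
Smallest index with value ≥ 57368: n = 108 (giving 57888).
Largest index with value ≤ 842961: n = 411 (giving 842961).
Indices 108 through 411: 304 terms.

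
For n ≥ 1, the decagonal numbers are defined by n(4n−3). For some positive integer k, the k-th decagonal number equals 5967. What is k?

39

Set n(4n−3) = 5967, giving 4n² − 3n − 5967 = 0.
The discriminant is 9 + 16·5967 = 95481, and √95481 = 309.
So n = (3 + 309) / 8 = 312/8 = 39.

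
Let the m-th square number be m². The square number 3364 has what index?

We need n² = 3364, so n = √3364 = 58.

58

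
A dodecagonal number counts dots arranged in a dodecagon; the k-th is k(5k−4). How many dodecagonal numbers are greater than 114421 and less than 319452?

102

The n-th dodecagonal number is n(5n−4).
Smallest index with value > 114421: n = 152 (giving 114912).
Largest index with value < 319452: n = 253 (giving 319033).
Indices 152 through 253: 102 terms.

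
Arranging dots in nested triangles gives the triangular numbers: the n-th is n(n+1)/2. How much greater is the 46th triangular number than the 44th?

91

46·47/2 = 1081 and 44·45/2 = 990.
Difference: 1081 − 990 = 91.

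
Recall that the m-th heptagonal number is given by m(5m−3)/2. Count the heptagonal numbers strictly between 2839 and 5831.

14

The n-th heptagonal number is n(5n−3)/2.
Smallest index with value > 2839: n = 35 (giving 3010).
Largest index with value < 5831: n = 48 (giving 5688).
Indices 35 through 48: 14 terms.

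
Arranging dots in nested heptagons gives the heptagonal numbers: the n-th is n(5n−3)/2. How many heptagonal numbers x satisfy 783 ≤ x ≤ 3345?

The n-th heptagonal number is n(5n−3)/2.
Smallest index with value ≥ 783: n = 18 (giving 783).
Largest index with value ≤ 3345: n = 36 (giving 3186).
Indices 18 through 36: 19 terms.

19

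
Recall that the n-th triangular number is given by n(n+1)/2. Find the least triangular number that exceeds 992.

Solve n(n+1)/2 > 992 for integer n.
The largest n with value ≤ 992 is 44 (since 990 ≤ 992 < 1035), so the first above is n = 45, value 1035.

1035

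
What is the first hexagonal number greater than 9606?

Solve n(2n−1) > 9606 for integer n.
The largest n with value ≤ 9606 is 69 (since 9453 ≤ 9606 < 9730), so the first above is n = 70, value 9730.

9730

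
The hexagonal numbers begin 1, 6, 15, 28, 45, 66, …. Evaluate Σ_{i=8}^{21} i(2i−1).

Σ i(2i−1) = 2Σi² − Σi over i = 8..21.
Σi = 231 − 28 = 203 and Σi² = 3311 − 140 = 3171.
2·3171 − 1·203 = 6139.

6139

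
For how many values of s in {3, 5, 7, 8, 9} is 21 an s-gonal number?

s = 3: P(3, 6) = 21. ✓
s = 5: P(5, 3) = 12 and P(5, 4) = 22; 21 is not s-gonal.
s = 7: P(7, 3) = 18 and P(7, 4) = 34; 21 is not s-gonal.
s = 8: P(8, 3) = 21. ✓
s = 9: P(9, 2) = 9 and P(9, 3) = 24; 21 is not s-gonal.
Hits: s ∈ {3, 8} → 2.

2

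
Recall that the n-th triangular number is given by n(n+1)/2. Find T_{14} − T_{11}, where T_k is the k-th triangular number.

39

14·15/2 = 105 and 11·12/2 = 66.
Difference: 105 − 66 = 39.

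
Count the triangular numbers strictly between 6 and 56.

The n-th triangular number is n(n+1)/2.
Smallest index with value > 6: n = 4 (giving 10).
Largest index with value < 56: n = 10 (giving 55).
Indices 4 through 10: 7 terms.

7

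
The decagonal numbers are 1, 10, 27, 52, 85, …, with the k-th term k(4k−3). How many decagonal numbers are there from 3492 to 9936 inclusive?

The n-th decagonal number is n(4n−3).
Smallest index with value ≥ 3492: n = 30 (giving 3510).
Largest index with value ≤ 9936: n = 50 (giving 9850).
Indices 30 through 50: 21 terms.

21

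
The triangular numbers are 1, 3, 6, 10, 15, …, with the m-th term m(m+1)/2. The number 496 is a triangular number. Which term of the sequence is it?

Set n(n+1)/2 = 496, giving n² + n − 992 = 0.
The discriminant is 1 + 8·496 = 3969, and √3969 = 63.
So n = (-1 + 63) / 2 = 62/2 = 31.
Check: 31·32/2 = 496. ✓

31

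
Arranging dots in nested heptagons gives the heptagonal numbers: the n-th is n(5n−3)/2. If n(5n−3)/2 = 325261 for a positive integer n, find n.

Set n(5n−3)/2 = 325261, giving 5n² − 3n − 650522 = 0.
The discriminant is 9 + 40·325261 = 13010449, and √13010449 = 3607.
So n = (3 + 3607) / 10 = 3610/10 = 361.
Check: 361·(5·361 − 3)/2 = 325261. ✓

361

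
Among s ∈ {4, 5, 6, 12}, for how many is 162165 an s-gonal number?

s = 4: P(4, 402) = 161604 and P(4, 403) = 162409; 162165 is not s-gonal.
s = 5: P(5, 328) = 161212 and P(5, 329) = 162197; 162165 is not s-gonal.
s = 6: P(6, 285) = 162165. ✓
s = 12: P(12, 180) = 161280 and P(12, 181) = 163081; 162165 is not s-gonal.
Hits: s ∈ {6} → 1.

1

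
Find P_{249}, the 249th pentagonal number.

92877

The 249th pentagonal number is n(3n−1)/2 with n = 249.
249·(3·249 − 1)/2 = 249·746/2 = 249·373 = 92877.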